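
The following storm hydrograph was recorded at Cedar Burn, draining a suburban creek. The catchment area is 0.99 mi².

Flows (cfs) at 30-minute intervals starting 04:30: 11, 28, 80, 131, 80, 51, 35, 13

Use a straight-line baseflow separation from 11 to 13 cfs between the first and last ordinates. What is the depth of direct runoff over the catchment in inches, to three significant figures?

d ≈ 0.261 in

Direct runoff: 0.00, 16.71, 68.43, 119.14, 67.86, 38.57, 22.29, 0.00 cfs; ΣQ_DR = 333.0 cfs.
V = ΣQ_DR · Δt = 333.0 × 1800 s = 5.994 × 10^5 ft³.
Over A = 0.99 mi², depth = V / A = 0.261 in.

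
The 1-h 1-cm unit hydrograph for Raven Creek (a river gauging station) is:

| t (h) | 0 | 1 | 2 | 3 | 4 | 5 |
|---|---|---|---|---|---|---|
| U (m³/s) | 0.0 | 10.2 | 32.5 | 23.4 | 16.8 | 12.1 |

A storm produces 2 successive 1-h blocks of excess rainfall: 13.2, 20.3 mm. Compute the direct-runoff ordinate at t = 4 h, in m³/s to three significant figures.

By discrete convolution, Q_j = Σ (P_i / 10 mm) · U_{j−i}.
At t = 4 h (j=4): Q = (13.2/10)·16.8 + (20.3/10)·23.4 = 69.7 m³/s.

Q ≈ 69.7 m³/s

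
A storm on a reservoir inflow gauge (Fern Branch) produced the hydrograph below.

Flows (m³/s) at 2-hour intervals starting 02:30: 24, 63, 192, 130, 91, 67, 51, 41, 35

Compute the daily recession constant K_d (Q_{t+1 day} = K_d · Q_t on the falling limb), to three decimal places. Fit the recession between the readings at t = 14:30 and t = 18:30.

Between t = 14:30 and t = 18:30 the flow falls from 51 to 35 m³/s over 2×2 h = 4 h.
Per-interval ratio K = (35/51)^(1/2) = 0.8284; K_d = K^(24/2) = 0.104.

K_d ≈ 0.104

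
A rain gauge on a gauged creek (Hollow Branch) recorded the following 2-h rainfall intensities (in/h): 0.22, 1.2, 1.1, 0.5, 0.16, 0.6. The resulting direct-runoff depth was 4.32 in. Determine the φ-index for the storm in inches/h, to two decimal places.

φ ≈ 0.31 in/h

Only the 4 blocks with intensity above φ contribute runoff: 1.2, 1.1, 0.5, 0.6 in/h.
Σ(I−φ)·Δt = d  ⇒  (1.2+1.1+0.5+0.6 − 4φ)·2 = 4.32
φ = (3.400 − 4.32/2) / 4 = 0.31 in/h.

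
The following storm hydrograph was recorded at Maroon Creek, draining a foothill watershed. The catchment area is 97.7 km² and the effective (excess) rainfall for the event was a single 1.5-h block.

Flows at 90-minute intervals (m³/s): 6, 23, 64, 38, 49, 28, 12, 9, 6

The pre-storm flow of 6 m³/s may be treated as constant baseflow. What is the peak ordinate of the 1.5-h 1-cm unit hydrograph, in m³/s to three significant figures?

U_p ≈ 58.0 m³/s

Direct runoff: 0.0, 17.0, 58.0, 32.0, 43.0, 22.0, 6.0, 3.0, 0.0 m³/s; ΣQ_DR = 181.0 m³/s, peak = 58.0 m³/s.
Runoff depth d = ΣQ_DR·Δt / A = 181.0 × 5400 / (97.7 km²) = 10.00 mm.
The 1-cm UH is the DRH scaled by (10 mm)/d, so U_p = 58.0 × 10/10.00 = 58.0 m³/s.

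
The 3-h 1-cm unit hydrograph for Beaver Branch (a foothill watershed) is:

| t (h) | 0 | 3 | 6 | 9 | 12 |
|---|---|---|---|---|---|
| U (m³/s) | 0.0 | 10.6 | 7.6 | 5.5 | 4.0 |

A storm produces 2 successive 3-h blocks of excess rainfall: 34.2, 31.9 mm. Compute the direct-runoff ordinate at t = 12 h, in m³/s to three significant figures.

Q ≈ 31.2 m³/s

By discrete convolution, Q_j = Σ (P_i / 10 mm) · U_{j−i}.
At t = 12 h (j=4): Q = (34.2/10)·4.0 + (31.9/10)·5.5 = 31.2 m³/s.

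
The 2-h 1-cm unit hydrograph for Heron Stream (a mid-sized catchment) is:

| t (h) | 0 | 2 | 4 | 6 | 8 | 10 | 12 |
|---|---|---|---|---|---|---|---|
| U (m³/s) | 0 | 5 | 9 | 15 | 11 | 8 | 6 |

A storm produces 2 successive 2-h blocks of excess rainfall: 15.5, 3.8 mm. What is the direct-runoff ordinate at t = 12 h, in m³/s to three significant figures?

By discrete convolution, Q_j = Σ (P_i / 10 mm) · U_{j−i}.
At t = 12 h (j=6): Q = (15.5/10)·6 + (3.8/10)·8 = 12.3 m³/s.

Q ≈ 12.3 m³/s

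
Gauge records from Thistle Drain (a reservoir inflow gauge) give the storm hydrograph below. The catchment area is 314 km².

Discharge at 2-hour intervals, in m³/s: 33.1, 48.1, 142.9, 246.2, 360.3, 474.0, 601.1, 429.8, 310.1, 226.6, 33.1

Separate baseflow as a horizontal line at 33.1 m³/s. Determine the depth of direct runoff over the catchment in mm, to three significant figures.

d ≈ 58.3 mm

Direct runoff: 0.0, 15.0, 109.8, 213.1, 327.2, 440.9, 568.0, 396.7, 277.0, 193.5, 0.0 m³/s; ΣQ_DR = 2541 m³/s.
V = ΣQ_DR · Δt = 2541 × 7200 s = 1.830 × 10^7 m³.
Over A = 314 km², depth = V / A = 58.3 mm.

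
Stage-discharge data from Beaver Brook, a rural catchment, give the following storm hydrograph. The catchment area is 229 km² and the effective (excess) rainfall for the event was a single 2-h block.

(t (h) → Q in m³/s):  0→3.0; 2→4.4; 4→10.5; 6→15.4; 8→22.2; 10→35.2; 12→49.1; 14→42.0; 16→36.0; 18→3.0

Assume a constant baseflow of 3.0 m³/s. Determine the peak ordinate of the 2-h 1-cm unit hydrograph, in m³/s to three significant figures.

U_p ≈ 76.8 m³/s

Direct runoff: 0.0, 1.4, 7.5, 12.4, 19.2, 32.2, 46.1, 39.0, 33.0, 0.0 m³/s; ΣQ_DR = 190.8 m³/s, peak = 46.1 m³/s.
Runoff depth d = ΣQ_DR·Δt / A = 190.8 × 7200 / (229 km²) = 5.999 mm.
The 1-cm UH is the DRH scaled by (10 mm)/d, so U_p = 46.1 × 10/5.999 = 76.8 m³/s.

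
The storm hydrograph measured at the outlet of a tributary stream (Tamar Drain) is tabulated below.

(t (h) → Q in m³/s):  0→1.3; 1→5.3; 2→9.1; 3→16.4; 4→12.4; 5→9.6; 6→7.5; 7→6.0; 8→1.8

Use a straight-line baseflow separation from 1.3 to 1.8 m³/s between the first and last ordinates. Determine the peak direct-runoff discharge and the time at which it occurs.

Subtracting baseflow gives direct-runoff ordinates: 0.00, 3.94, 7.67, 14.91, 10.85, 7.99, 5.83, 4.26, 0.00 m³/s.
The maximum is 14.91 m³/s, occurring at the reading for t = 3 h.

Q_p = 14.91 m³/s at t = 3 h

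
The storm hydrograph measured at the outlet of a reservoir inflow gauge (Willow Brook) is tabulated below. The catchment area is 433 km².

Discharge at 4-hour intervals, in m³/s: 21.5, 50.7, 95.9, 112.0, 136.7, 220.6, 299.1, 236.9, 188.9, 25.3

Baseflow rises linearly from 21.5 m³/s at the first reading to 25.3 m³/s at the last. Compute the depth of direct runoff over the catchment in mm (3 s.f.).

Direct runoff: 0.00, 28.78, 73.56, 89.23, 113.51, 196.99, 275.07, 212.44, 164.02, 0.00 m³/s; ΣQ_DR = 1154 m³/s.
V = ΣQ_DR · Δt = 1154 × 14400 s = 1.661 × 10^7 m³.
Over A = 433 km², depth = V / A = 38.4 mm.

d ≈ 38.4 mm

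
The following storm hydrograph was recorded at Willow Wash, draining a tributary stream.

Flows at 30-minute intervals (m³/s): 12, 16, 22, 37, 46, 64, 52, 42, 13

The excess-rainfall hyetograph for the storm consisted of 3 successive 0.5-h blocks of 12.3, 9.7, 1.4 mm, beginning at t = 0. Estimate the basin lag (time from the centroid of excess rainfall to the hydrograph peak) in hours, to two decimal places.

t_L ≈ 1.98 h

Centroid of excess rainfall: t_c = Σ P_i·t̄_i / ΣP_i = 0.5171 h (block centres at 0.25, 0.75, 1.25 h).
Hydrograph peak occurs at t = 2.5 h, so basin lag t_L = 2.5 − 0.5171 = 1.98 h.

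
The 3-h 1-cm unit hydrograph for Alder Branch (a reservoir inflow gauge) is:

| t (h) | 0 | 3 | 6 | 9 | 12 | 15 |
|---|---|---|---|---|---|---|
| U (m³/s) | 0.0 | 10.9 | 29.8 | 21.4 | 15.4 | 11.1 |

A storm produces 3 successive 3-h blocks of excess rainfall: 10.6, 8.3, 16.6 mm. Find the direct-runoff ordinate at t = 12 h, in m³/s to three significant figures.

By discrete convolution, Q_j = Σ (P_i / 10 mm) · U_{j−i}.
At t = 12 h (j=4): Q = (10.6/10)·15.4 + (8.3/10)·21.4 + (16.6/10)·29.8 = 83.6 m³/s.

Q ≈ 83.6 m³/s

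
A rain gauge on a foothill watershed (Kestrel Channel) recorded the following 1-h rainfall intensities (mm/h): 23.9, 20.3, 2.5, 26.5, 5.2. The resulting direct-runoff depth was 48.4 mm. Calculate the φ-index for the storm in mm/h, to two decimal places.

φ ≈ 7.43 mm/h

Only the 3 blocks with intensity above φ contribute runoff: 23.9, 20.3, 26.5 mm/h.
Σ(I−φ)·Δt = d  ⇒  (23.9+20.3+26.5 − 3φ)·1 = 48.4
φ = (70.70 − 48.4/1) / 3 = 7.43 mm/h.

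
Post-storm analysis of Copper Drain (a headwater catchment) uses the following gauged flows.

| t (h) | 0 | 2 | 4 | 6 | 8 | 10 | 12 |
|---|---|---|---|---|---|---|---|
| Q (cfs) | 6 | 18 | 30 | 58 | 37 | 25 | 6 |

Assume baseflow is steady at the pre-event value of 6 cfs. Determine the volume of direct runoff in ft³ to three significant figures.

V ≈ 9.94 × 10^5 ft³

Direct-runoff ordinates (Q − Q_b): 0.0, 12.0, 24.0, 52.0, 31.0, 19.0, 0.0 cfs.
ΣQ_DR = 138.0 cfs.
With Δt = 2 h = 7200 s, V = ΣQ_DR · Δt = 138.0 × 7200 = 9.94 × 10^5 ft³.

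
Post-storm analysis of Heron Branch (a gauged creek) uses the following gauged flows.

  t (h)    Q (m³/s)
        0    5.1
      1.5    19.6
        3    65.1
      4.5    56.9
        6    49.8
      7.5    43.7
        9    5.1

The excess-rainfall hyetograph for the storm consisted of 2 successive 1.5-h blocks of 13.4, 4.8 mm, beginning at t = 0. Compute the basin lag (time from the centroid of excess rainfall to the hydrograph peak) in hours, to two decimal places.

t_L ≈ 1.85 h

Centroid of excess rainfall: t_c = Σ P_i·t̄_i / ΣP_i = 1.1456 h (block centres at 0.75, 2.25 h).
Hydrograph peak occurs at t = 3 h, so basin lag t_L = 3 − 1.1456 = 1.85 h.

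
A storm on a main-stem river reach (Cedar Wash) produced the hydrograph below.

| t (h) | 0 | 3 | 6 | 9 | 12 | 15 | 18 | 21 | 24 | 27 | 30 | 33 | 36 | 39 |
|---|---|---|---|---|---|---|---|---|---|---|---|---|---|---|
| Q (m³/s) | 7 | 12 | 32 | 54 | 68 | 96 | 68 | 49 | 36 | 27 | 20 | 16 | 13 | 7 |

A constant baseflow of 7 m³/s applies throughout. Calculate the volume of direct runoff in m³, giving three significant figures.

V ≈ 4.40 × 10^6 m³

Direct-runoff ordinates (Q − Q_b): 0.0, 5.0, 25.0, 47.0, 61.0, 89.0, 61.0, 42.0, 29.0, 20.0, 13.0, 9.0, 6.0, 0.0 m³/s.
ΣQ_DR = 407.0 m³/s.
With Δt = 3 h = 10800 s, V = ΣQ_DR · Δt = 407.0 × 10800 = 4.40 × 10^6 m³.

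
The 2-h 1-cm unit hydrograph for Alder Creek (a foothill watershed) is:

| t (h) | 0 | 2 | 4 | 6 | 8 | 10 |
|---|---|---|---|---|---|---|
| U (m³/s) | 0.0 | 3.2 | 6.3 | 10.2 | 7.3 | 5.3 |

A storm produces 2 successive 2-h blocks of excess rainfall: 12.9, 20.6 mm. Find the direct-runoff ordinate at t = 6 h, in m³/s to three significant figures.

Q ≈ 26.1 m³/s

By discrete convolution, Q_j = Σ (P_i / 10 mm) · U_{j−i}.
At t = 6 h (j=3): Q = (12.9/10)·10.2 + (20.6/10)·6.3 = 26.1 m³/s.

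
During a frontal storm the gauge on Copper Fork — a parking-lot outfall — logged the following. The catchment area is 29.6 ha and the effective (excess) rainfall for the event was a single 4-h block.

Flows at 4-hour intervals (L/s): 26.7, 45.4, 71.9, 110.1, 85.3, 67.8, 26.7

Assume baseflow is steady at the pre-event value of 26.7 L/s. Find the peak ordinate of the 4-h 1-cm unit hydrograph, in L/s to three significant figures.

U_p ≈ 69.4 L/s

Direct runoff: 0.0, 18.7, 45.2, 83.4, 58.6, 41.1, 0.0 L/s; ΣQ_DR = 247.0 L/s, peak = 83.4 L/s.
Runoff depth d = ΣQ_DR·Δt / A = 247.0 × 14400 / (29.6 ha) = 12.02 mm.
The 1-cm UH is the DRH scaled by (10 mm)/d, so U_p = 83.4 × 10/12.02 = 69.4 L/s.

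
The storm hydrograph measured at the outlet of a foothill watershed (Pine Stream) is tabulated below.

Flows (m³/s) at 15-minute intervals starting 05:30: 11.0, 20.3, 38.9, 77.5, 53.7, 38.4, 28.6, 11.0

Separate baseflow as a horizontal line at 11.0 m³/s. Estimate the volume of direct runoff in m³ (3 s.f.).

Direct-runoff ordinates (Q − Q_b): 0.0, 9.3, 27.9, 66.5, 42.7, 27.4, 17.6, 0.0 m³/s.
ΣQ_DR = 191.4 m³/s.
With Δt = 0.25 h = 900 s, V = ΣQ_DR · Δt = 191.4 × 900 = 1.72 × 10^5 m³.

V ≈ 1.72 × 10^5 m³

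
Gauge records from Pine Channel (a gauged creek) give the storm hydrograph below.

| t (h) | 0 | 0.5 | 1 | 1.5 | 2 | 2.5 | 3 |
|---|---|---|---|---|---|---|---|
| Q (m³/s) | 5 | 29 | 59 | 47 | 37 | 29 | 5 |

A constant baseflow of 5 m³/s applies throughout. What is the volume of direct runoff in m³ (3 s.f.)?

Direct-runoff ordinates (Q − Q_b): 0.0, 24.0, 54.0, 42.0, 32.0, 24.0, 0.0 m³/s.
ΣQ_DR = 176.0 m³/s.
With Δt = 0.5 h = 1800 s, V = ΣQ_DR · Δt = 176.0 × 1800 = 3.17 × 10^5 m³.

V ≈ 3.17 × 10^5 m³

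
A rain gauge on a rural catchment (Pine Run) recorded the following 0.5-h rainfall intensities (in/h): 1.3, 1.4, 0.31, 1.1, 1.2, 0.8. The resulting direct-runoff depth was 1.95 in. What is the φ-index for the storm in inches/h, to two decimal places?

Only the 5 blocks with intensity above φ contribute runoff: 1.3, 1.4, 1.1, 1.2, 0.8 in/h.
Σ(I−φ)·Δt = d  ⇒  (1.3+1.4+1.1+1.2+0.8 − 5φ)·0.5 = 1.95
φ = (5.800 − 1.95/0.5) / 5 = 0.38 in/h.

φ ≈ 0.38 in/h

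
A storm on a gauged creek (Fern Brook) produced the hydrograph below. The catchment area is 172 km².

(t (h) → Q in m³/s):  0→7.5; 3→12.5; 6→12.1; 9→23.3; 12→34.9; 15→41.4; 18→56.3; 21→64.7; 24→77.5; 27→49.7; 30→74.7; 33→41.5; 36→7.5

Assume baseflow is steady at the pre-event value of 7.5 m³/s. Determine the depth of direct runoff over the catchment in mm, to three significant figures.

Direct runoff: 0.0, 5.0, 4.6, 15.8, 27.4, 33.9, 48.8, 57.2, 70.0, 42.2, 67.2, 34.0, 0.0 m³/s; ΣQ_DR = 406.1 m³/s.
V = ΣQ_DR · Δt = 406.1 × 10800 s = 4.386 × 10^6 m³.
Over A = 172 km², depth = V / A = 25.5 mm.

d ≈ 25.5 mm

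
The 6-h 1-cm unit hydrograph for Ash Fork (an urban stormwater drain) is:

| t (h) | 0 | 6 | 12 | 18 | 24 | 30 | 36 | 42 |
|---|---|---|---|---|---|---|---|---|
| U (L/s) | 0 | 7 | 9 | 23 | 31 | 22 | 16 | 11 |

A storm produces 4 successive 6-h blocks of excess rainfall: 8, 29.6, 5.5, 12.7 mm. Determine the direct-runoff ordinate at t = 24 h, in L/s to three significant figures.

By discrete convolution, Q_j = Σ (P_i / 10 mm) · U_{j−i}.
At t = 24 h (j=4): Q = (8/10)·31 + (29.6/10)·23 + (5.5/10)·9 + (12.7/10)·7 = 107 L/s.

Q ≈ 107 L/s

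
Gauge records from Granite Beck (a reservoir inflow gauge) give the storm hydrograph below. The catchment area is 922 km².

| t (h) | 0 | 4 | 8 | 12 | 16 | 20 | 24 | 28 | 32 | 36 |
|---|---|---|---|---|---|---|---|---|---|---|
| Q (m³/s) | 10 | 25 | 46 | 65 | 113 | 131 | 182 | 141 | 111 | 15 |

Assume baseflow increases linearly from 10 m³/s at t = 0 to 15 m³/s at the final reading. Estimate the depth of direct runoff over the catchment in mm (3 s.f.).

Direct runoff: 0.00, 14.44, 34.89, 53.33, 100.78, 118.22, 168.67, 127.11, 96.56, 0.00 m³/s; ΣQ_DR = 714.0 m³/s.
V = ΣQ_DR · Δt = 714.0 × 14400 s = 1.028 × 10^7 m³.
Over A = 922 km², depth = V / A = 11.2 mm.

d ≈ 11.2 mm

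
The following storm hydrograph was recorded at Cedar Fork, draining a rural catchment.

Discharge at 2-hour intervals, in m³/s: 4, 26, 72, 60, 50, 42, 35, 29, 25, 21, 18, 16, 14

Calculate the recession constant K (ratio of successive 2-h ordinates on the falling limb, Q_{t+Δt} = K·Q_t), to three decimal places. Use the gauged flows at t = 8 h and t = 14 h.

Using the recession-limb readings at t = 8 h and t = 14 h: Q falls from 50 to 29 m³/s over 3 intervals.
K = (Q₂/Q₁)^(1/3) = (29/50)^(1/3) = 0.834.

K ≈ 0.834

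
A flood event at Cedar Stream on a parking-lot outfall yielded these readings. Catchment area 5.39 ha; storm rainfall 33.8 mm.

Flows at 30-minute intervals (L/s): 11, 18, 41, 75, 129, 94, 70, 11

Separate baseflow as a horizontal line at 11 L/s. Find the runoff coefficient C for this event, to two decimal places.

C ≈ 0.36

ΣQ_DR = 361.0 L/s; V = ΣQ_DR·Δt = 6.498 × 10^5 L.
Runoff depth d = V / A = 12.06 mm.
C = d / P = 12.06 / 33.8 = 0.36.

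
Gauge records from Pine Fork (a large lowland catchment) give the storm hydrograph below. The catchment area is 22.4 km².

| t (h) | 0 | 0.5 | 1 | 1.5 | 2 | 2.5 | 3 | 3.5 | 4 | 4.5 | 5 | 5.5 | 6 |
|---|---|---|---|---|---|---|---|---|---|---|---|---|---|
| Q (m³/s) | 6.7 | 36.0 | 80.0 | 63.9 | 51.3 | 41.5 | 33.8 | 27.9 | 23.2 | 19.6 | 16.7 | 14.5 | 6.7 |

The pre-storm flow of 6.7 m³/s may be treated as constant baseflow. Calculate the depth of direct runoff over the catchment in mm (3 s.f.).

Direct runoff: 0.0, 29.3, 73.3, 57.2, 44.6, 34.8, 27.1, 21.2, 16.5, 12.9, 10.0, 7.8, 0.0 m³/s; ΣQ_DR = 334.7 m³/s.
V = ΣQ_DR · Δt = 334.7 × 1800 s = 6.025 × 10^5 m³.
Over A = 22.4 km², depth = V / A = 26.9 mm.

d ≈ 26.9 mm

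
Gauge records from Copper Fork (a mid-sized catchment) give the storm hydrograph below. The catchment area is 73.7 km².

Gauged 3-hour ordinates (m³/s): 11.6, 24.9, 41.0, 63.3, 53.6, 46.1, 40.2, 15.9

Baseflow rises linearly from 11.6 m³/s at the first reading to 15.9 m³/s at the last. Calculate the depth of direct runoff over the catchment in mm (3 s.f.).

d ≈ 27.3 mm

Direct runoff: 0.00, 12.69, 28.17, 49.86, 39.54, 31.43, 24.91, 0.00 m³/s; ΣQ_DR = 186.6 m³/s.
V = ΣQ_DR · Δt = 186.6 × 10800 s = 2.015 × 10^6 m³.
Over A = 73.7 km², depth = V / A = 27.3 mm.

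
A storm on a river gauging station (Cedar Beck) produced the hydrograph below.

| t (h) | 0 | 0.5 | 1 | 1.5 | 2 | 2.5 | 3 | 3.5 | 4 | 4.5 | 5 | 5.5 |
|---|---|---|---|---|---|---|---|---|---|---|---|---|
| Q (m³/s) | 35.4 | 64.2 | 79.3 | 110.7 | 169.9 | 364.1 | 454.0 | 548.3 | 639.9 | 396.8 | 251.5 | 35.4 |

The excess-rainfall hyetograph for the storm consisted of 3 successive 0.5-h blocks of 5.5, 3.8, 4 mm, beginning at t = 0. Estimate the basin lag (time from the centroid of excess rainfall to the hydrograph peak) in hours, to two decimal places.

t_L ≈ 3.31 h

Centroid of excess rainfall: t_c = Σ P_i·t̄_i / ΣP_i = 0.6936 h (block centres at 0.25, 0.75, 1.25 h).
Hydrograph peak occurs at t = 4 h, so basin lag t_L = 4 − 0.6936 = 3.31 h.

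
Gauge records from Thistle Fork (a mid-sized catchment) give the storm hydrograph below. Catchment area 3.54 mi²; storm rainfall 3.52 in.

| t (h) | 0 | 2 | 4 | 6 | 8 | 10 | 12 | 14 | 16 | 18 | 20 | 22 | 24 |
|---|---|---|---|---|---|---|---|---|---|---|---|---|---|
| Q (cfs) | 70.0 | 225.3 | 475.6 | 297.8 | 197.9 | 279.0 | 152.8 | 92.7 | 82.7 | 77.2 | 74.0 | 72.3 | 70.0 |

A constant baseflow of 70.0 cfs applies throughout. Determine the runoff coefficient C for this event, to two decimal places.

C ≈ 0.31

ΣQ_DR = 1257 cfs; V = ΣQ_DR·Δt = 9.053 × 10^6 ft³.
Runoff depth d = V / A = 1.101 in.
C = d / P = 1.101 / 3.52 = 0.31.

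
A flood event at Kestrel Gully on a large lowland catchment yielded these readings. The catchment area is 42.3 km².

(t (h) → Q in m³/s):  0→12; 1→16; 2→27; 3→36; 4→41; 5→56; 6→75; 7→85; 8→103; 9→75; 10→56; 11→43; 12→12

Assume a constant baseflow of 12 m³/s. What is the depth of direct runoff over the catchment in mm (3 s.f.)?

Direct runoff: 0.0, 4.0, 15.0, 24.0, 29.0, 44.0, 63.0, 73.0, 91.0, 63.0, 44.0, 31.0, 0.0 m³/s; ΣQ_DR = 481.0 m³/s.
V = ΣQ_DR · Δt = 481.0 × 3600 s = 1.732 × 10^6 m³.
Over A = 42.3 km², depth = V / A = 40.9 mm.

d ≈ 40.9 mm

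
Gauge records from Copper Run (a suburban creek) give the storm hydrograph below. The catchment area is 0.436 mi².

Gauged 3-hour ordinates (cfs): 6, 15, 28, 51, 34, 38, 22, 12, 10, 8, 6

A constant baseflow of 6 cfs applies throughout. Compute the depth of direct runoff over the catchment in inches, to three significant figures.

d ≈ 1.75 in

Direct runoff: 0.0, 9.0, 22.0, 45.0, 28.0, 32.0, 16.0, 6.0, 4.0, 2.0, 0.0 cfs; ΣQ_DR = 164.0 cfs.
V = ΣQ_DR · Δt = 164.0 × 10800 s = 1.771 × 10^6 ft³.
Over A = 0.436 mi², depth = V / A = 1.75 in.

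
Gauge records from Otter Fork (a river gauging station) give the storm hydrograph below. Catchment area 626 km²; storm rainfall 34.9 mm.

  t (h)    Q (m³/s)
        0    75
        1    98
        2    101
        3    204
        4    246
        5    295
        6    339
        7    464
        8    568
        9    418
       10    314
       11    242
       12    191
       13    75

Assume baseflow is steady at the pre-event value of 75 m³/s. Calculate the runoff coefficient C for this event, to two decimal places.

C ≈ 0.43

ΣQ_DR = 2580 m³/s; V = ΣQ_DR·Δt = 9.288 × 10^6 m³.
Runoff depth d = V / A = 14.84 mm.
C = d / P = 14.84 / 34.9 = 0.43.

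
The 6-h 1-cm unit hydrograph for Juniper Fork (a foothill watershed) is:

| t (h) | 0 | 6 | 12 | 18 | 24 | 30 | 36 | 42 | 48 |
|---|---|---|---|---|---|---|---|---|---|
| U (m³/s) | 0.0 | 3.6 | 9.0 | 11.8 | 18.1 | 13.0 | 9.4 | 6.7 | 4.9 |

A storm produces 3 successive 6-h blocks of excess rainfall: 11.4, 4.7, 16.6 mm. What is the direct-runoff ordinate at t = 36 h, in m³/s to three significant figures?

Q ≈ 46.9 m³/s

By discrete convolution, Q_j = Σ (P_i / 10 mm) · U_{j−i}.
At t = 36 h (j=6): Q = (11.4/10)·9.4 + (4.7/10)·13.0 + (16.6/10)·18.1 = 46.9 m³/s.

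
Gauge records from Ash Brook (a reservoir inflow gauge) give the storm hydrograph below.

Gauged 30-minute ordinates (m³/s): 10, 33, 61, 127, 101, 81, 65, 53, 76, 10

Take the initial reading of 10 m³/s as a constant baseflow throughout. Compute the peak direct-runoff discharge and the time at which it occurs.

Q_p = 117.0 m³/s at t = 1.5 h

Subtracting baseflow gives direct-runoff ordinates: 0.0, 23.0, 51.0, 117.0, 91.0, 71.0, 55.0, 43.0, 66.0, 0.0 m³/s.
The maximum is 117.0 m³/s, occurring at the reading for t = 1.5 h.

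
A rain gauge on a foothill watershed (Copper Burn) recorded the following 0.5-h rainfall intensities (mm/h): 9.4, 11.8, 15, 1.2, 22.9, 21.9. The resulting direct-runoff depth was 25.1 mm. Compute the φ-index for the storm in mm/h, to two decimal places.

Only the 5 blocks with intensity above φ contribute runoff: 9.4, 11.8, 15, 22.9, 21.9 mm/h.
Σ(I−φ)·Δt = d  ⇒  (9.4+11.8+15+22.9+21.9 − 5φ)·0.5 = 25.1
φ = (81.00 − 25.1/0.5) / 5 = 6.16 mm/h.

φ ≈ 6.16 mm/h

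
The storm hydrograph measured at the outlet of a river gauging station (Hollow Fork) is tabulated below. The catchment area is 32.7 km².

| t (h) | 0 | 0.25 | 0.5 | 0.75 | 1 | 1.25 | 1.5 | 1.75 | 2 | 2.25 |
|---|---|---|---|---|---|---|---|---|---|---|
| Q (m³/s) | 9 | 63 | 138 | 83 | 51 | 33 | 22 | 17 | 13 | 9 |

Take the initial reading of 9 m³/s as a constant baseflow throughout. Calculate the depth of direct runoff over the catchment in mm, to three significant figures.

d ≈ 9.58 mm

Direct runoff: 0.0, 54.0, 129.0, 74.0, 42.0, 24.0, 13.0, 8.0, 4.0, 0.0 m³/s; ΣQ_DR = 348.0 m³/s.
V = ΣQ_DR · Δt = 348.0 × 900 s = 3.132 × 10^5 m³.
Over A = 32.7 km², depth = V / A = 9.58 mm.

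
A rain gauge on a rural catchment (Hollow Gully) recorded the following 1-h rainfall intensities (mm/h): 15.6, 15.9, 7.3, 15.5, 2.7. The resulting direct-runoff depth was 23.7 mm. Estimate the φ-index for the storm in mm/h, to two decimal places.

Only the 3 blocks with intensity above φ contribute runoff: 15.6, 15.9, 15.5 mm/h.
Σ(I−φ)·Δt = d  ⇒  (15.6+15.9+15.5 − 3φ)·1 = 23.7
φ = (47.00 − 23.7/1) / 3 = 7.77 mm/h.

φ ≈ 7.77 mm/h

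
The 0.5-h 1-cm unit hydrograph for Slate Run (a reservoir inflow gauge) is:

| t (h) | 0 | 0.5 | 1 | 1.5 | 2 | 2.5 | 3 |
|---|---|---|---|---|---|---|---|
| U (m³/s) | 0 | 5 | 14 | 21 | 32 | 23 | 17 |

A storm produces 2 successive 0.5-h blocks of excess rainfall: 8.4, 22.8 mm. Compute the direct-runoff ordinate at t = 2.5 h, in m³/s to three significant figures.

Q ≈ 92.3 m³/s

By discrete convolution, Q_j = Σ (P_i / 10 mm) · U_{j−i}.
At t = 2.5 h (j=5): Q = (8.4/10)·23 + (22.8/10)·32 = 92.3 m³/s.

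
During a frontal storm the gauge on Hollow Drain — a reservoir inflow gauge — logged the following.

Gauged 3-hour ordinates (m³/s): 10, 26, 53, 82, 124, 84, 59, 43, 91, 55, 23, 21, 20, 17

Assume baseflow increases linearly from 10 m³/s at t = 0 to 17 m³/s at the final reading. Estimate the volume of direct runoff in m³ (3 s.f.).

V ≈ 5.61 × 10^6 m³

Direct-runoff ordinates (Q − Q_b): 0.00, 15.46, 41.92, 70.38, 111.85, 71.31, 45.77, 29.23, 76.69, 40.15, 7.62, 5.08, 3.54, 0.00 m³/s.
ΣQ_DR = 519.0 m³/s.
With Δt = 3 h = 10800 s, V = ΣQ_DR · Δt = 519.0 × 10800 = 5.61 × 10^6 m³.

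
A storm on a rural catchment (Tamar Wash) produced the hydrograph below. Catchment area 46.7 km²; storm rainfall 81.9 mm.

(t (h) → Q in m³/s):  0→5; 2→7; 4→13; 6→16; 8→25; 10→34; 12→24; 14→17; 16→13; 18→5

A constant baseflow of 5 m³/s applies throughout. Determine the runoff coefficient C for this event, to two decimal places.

ΣQ_DR = 109.0 m³/s; V = ΣQ_DR·Δt = 7.848 × 10^5 m³.
Runoff depth d = V / A = 16.81 mm.
C = d / P = 16.81 / 81.9 = 0.21.

C ≈ 0.21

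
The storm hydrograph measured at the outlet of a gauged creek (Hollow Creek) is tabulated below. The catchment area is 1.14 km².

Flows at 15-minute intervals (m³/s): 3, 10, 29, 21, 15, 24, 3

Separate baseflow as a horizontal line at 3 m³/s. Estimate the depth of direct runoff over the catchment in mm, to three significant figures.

d ≈ 66.3 mm

Direct runoff: 0.0, 7.0, 26.0, 18.0, 12.0, 21.0, 0.0 m³/s; ΣQ_DR = 84.00 m³/s.
V = ΣQ_DR · Δt = 84.00 × 900 s = 75600 m³.
Over A = 1.14 km², depth = V / A = 66.3 mm.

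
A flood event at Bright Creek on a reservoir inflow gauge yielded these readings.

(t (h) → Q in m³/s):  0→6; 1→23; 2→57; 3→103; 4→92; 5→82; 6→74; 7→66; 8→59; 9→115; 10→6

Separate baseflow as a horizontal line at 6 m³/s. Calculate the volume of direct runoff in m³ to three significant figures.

Direct-runoff ordinates (Q − Q_b): 0.0, 17.0, 51.0, 97.0, 86.0, 76.0, 68.0, 60.0, 53.0, 109.0, 0.0 m³/s.
ΣQ_DR = 617.0 m³/s.
With Δt = 1 h = 3600 s, V = ΣQ_DR · Δt = 617.0 × 3600 = 2.22 × 10^6 m³.

V ≈ 2.22 × 10^6 m³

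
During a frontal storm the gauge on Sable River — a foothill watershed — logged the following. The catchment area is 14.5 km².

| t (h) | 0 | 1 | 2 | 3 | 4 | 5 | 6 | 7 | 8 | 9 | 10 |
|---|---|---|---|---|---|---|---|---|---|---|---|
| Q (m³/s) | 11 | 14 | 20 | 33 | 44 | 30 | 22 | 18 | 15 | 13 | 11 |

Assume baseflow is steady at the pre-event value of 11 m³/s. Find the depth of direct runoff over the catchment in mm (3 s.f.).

d ≈ 27.3 mm

Direct runoff: 0.0, 3.0, 9.0, 22.0, 33.0, 19.0, 11.0, 7.0, 4.0, 2.0, 0.0 m³/s; ΣQ_DR = 110.0 m³/s.
V = ΣQ_DR · Δt = 110.0 × 3600 s = 3.960 × 10^5 m³.
Over A = 14.5 km², depth = V / A = 27.3 mm.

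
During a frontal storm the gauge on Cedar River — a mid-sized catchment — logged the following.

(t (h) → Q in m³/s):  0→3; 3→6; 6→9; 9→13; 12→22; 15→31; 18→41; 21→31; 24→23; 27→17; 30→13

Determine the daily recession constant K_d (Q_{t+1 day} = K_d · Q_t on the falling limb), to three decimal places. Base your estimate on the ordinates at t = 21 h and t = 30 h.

K_d ≈ 0.099

Between t = 21 h and t = 30 h the flow falls from 31 to 13 m³/s over 3×3 h = 9 h.
Per-interval ratio K = (13/31)^(1/3) = 0.7485; K_d = K^(24/3) = 0.099.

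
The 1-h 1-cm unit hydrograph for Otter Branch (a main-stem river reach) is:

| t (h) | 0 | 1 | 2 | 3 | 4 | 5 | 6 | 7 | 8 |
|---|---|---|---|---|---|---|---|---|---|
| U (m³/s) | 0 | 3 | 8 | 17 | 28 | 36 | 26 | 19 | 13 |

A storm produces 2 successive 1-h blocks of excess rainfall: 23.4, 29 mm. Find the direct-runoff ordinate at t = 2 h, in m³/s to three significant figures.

By discrete convolution, Q_j = Σ (P_i / 10 mm) · U_{j−i}.
At t = 2 h (j=2): Q = (23.4/10)·8 + (29/10)·3 = 27.4 m³/s.

Q ≈ 27.4 m³/s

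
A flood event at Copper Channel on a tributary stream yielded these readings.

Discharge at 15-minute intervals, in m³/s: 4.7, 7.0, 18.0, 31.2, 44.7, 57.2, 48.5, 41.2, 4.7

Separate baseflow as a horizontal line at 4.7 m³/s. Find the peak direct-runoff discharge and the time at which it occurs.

Subtracting baseflow gives direct-runoff ordinates: 0.0, 2.3, 13.3, 26.5, 40.0, 52.5, 43.8, 36.5, 0.0 m³/s.
The maximum is 52.5 m³/s, occurring at the reading for t = 1.25 h.

Q_p = 52.5 m³/s at t = 1.25 h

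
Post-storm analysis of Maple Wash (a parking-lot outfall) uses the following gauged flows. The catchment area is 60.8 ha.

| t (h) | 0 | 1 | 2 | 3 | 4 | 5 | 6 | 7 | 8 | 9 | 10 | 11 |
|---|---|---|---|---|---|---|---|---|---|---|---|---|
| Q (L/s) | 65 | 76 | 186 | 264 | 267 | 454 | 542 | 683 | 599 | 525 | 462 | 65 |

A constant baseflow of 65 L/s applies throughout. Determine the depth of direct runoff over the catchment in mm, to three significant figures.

Direct runoff: 0.0, 11.0, 121.0, 199.0, 202.0, 389.0, 477.0, 618.0, 534.0, 460.0, 397.0, 0.0 L/s; ΣQ_DR = 3408 L/s.
V = ΣQ_DR · Δt = 3408 × 3600 s = 1.227 × 10^7 L.
Over A = 60.8 ha, depth = V / A = 20.2 mm.

d ≈ 20.2 mm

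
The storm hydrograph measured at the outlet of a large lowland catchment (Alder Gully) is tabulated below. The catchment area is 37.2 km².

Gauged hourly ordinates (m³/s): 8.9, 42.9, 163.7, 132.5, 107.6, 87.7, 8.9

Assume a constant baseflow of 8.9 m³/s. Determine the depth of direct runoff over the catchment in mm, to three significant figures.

Direct runoff: 0.0, 34.0, 154.8, 123.6, 98.7, 78.8, 0.0 m³/s; ΣQ_DR = 489.9 m³/s.
V = ΣQ_DR · Δt = 489.9 × 3600 s = 1.764 × 10^6 m³.
Over A = 37.2 km², depth = V / A = 47.4 mm.

d ≈ 47.4 mm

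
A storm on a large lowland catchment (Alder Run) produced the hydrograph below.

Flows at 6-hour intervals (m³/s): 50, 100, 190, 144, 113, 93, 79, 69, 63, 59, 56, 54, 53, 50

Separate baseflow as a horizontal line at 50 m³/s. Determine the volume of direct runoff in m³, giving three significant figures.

V ≈ 1.02 × 10^7 m³

Direct-runoff ordinates (Q − Q_b): 0.0, 50.0, 140.0, 94.0, 63.0, 43.0, 29.0, 19.0, 13.0, 9.0, 6.0, 4.0, 3.0, 0.0 m³/s.
ΣQ_DR = 473.0 m³/s.
With Δt = 6 h = 21600 s, V = ΣQ_DR · Δt = 473.0 × 21600 = 1.02 × 10^7 m³.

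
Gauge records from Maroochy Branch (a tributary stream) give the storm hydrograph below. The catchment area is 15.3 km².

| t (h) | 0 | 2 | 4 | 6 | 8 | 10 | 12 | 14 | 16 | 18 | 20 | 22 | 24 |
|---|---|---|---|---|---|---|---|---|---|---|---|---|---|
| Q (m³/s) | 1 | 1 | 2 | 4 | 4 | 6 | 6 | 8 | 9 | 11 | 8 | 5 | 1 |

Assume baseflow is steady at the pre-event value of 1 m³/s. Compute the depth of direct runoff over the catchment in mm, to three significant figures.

Direct runoff: 0.0, 0.0, 1.0, 3.0, 3.0, 5.0, 5.0, 7.0, 8.0, 10.0, 7.0, 4.0, 0.0 m³/s; ΣQ_DR = 53.00 m³/s.
V = ΣQ_DR · Δt = 53.00 × 7200 s = 3.816 × 10^5 m³.
Over A = 15.3 km², depth = V / A = 24.9 mm.

d ≈ 24.9 mm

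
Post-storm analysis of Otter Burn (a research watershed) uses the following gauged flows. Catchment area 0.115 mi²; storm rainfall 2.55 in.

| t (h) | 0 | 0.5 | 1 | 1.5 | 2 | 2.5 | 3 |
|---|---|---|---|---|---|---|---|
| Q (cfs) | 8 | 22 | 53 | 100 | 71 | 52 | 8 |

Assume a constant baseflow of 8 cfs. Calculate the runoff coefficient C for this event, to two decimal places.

ΣQ_DR = 258.0 cfs; V = ΣQ_DR·Δt = 4.644 × 10^5 ft³.
Runoff depth d = V / A = 1.738 in.
C = d / P = 1.738 / 2.55 = 0.68.

C ≈ 0.68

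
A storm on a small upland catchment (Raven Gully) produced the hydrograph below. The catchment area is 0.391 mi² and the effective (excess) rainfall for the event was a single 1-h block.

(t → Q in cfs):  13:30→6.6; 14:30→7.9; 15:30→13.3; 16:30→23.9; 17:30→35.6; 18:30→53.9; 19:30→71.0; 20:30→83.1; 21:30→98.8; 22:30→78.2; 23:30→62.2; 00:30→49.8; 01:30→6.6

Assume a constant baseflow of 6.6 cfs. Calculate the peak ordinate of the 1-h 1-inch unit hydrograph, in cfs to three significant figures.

Direct runoff: 0.0, 1.3, 6.7, 17.3, 29.0, 47.3, 64.4, 76.5, 92.2, 71.6, 55.6, 43.2, 0.0 cfs; ΣQ_DR = 505.1 cfs, peak = 92.2 cfs.
Runoff depth d = ΣQ_DR·Δt / A = 505.1 × 3600 / (0.391 mi²) = 2.002 in.
The 1-inch UH is the DRH scaled by (1 in)/d, so U_p = 92.2 × 1/2.002 = 46.1 cfs.

U_p ≈ 46.1 cfs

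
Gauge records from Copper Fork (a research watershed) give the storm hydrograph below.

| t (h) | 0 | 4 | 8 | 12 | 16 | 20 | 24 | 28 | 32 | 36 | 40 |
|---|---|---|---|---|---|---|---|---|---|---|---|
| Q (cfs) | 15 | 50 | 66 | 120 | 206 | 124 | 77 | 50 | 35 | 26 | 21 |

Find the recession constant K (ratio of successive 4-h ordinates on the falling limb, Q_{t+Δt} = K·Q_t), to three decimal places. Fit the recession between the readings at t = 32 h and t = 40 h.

K ≈ 0.775

Using the recession-limb readings at t = 32 h and t = 40 h: Q falls from 35 to 21 cfs over 2 intervals.
K = (Q₂/Q₁)^(1/2) = (21/35)^(1/2) = 0.775.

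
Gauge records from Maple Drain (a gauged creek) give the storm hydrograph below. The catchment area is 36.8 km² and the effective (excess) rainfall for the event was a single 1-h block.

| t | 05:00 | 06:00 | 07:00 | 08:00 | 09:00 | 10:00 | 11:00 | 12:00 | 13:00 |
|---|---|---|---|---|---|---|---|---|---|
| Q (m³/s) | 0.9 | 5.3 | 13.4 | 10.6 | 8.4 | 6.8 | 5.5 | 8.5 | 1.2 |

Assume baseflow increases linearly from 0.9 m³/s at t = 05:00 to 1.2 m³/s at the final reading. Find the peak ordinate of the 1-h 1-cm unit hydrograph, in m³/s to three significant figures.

U_p ≈ 24.8 m³/s

Direct runoff: 0.00, 4.36, 12.43, 9.59, 7.35, 5.71, 4.38, 7.34, 0.00 m³/s; ΣQ_DR = 51.15 m³/s, peak = 12.43 m³/s.
Runoff depth d = ΣQ_DR·Δt / A = 51.15 × 3600 / (36.8 km²) = 5.004 mm.
The 1-cm UH is the DRH scaled by (10 mm)/d, so U_p = 12.43 × 10/5.004 = 24.8 m³/s.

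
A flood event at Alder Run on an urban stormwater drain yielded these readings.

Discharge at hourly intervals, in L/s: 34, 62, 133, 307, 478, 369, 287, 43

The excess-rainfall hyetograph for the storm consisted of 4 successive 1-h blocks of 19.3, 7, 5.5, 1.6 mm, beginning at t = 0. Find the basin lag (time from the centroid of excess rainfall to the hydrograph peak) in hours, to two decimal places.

t_L ≈ 2.82 h

Centroid of excess rainfall: t_c = Σ P_i·t̄_i / ΣP_i = 1.1826 h (block centres at 0.5, 1.5, 2.5, 3.5 h).
Hydrograph peak occurs at t = 4 h, so basin lag t_L = 4 − 1.1826 = 2.82 h.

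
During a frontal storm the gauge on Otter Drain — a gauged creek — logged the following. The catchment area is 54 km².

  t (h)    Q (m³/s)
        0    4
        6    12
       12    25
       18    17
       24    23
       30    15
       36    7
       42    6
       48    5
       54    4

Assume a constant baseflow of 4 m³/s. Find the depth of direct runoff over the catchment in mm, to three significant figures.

d ≈ 31.2 mm

Direct runoff: 0.0, 8.0, 21.0, 13.0, 19.0, 11.0, 3.0, 2.0, 1.0, 0.0 m³/s; ΣQ_DR = 78.00 m³/s.
V = ΣQ_DR · Δt = 78.00 × 21600 s = 1.685 × 10^6 m³.
Over A = 54 km², depth = V / A = 31.2 mm.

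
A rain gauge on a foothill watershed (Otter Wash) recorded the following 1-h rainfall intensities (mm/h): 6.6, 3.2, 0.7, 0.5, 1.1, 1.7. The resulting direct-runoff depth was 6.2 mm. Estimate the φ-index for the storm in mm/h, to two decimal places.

φ ≈ 1.80 mm/h

Only the 2 blocks with intensity above φ contribute runoff: 6.6, 3.2 mm/h.
Σ(I−φ)·Δt = d  ⇒  (6.6+3.2 − 2φ)·1 = 6.2
φ = (9.800 − 6.2/1) / 2 = 1.80 mm/h.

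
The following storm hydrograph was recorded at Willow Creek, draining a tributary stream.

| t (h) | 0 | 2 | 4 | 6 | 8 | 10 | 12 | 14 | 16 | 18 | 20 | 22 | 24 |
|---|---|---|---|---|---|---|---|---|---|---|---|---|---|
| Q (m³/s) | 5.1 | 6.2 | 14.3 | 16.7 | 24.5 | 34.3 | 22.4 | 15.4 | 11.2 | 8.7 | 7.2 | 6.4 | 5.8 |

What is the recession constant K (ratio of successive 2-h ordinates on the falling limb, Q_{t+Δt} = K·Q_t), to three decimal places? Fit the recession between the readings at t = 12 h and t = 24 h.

K ≈ 0.798

Using the recession-limb readings at t = 12 h and t = 24 h: Q falls from 22.4 to 5.8 m³/s over 6 intervals.
K = (Q₂/Q₁)^(1/6) = (5.8/22.4)^(1/6) = 0.798.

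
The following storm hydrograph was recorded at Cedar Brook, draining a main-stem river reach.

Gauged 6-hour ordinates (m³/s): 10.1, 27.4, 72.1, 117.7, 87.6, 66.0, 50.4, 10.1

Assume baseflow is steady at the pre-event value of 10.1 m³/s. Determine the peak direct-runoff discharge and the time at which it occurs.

Q_p = 107.6 m³/s at t = 18 h

Subtracting baseflow gives direct-runoff ordinates: 0.0, 17.3, 62.0, 107.6, 77.5, 55.9, 40.3, 0.0 m³/s.
The maximum is 107.6 m³/s, occurring at the reading for t = 18 h.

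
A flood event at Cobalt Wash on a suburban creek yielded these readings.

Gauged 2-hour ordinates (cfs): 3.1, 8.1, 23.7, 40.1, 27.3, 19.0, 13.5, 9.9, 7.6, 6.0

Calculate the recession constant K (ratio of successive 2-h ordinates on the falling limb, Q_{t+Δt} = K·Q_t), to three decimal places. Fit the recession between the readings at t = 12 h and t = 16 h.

K ≈ 0.750

Using the recession-limb readings at t = 12 h and t = 16 h: Q falls from 13.5 to 7.6 cfs over 2 intervals.
K = (Q₂/Q₁)^(1/2) = (7.6/13.5)^(1/2) = 0.750.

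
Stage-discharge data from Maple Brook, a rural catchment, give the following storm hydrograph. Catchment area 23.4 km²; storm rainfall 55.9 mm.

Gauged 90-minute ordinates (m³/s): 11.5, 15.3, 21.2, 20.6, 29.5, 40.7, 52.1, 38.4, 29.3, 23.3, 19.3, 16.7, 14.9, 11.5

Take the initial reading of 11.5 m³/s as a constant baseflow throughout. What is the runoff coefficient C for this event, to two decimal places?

ΣQ_DR = 183.3 m³/s; V = ΣQ_DR·Δt = 9.898 × 10^5 m³.
Runoff depth d = V / A = 42.30 mm.
C = d / P = 42.30 / 55.9 = 0.76.

C ≈ 0.76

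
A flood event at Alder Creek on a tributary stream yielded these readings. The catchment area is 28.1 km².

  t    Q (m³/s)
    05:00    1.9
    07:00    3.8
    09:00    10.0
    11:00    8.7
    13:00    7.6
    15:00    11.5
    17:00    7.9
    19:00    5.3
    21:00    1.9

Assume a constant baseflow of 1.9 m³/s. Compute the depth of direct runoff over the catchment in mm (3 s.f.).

Direct runoff: 0.0, 1.9, 8.1, 6.8, 5.7, 9.6, 6.0, 3.4, 0.0 m³/s; ΣQ_DR = 41.50 m³/s.
V = ΣQ_DR · Δt = 41.50 × 7200 s = 2.988 × 10^5 m³.
Over A = 28.1 km², depth = V / A = 10.6 mm.

d ≈ 10.6 mm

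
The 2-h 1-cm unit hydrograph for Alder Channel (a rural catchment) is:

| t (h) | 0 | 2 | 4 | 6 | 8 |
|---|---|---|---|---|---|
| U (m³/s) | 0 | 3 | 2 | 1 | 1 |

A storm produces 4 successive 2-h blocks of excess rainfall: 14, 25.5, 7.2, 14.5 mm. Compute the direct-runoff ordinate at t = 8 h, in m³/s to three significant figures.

By discrete convolution, Q_j = Σ (P_i / 10 mm) · U_{j−i}.
At t = 8 h (j=4): Q = (14/10)·1 + (25.5/10)·1 + (7.2/10)·2 + (14.5/10)·3 = 9.74 m³/s.

Q ≈ 9.74 m³/s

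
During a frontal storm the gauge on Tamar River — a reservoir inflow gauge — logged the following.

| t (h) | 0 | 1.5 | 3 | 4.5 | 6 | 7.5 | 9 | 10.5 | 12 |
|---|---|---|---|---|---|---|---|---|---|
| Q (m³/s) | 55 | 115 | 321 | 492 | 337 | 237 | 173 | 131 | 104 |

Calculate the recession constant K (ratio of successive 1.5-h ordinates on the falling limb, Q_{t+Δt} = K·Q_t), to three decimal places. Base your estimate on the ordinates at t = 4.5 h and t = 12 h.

Using the recession-limb readings at t = 4.5 h and t = 12 h: Q falls from 492 to 104 m³/s over 5 intervals.
K = (Q₂/Q₁)^(1/5) = (104/492)^(1/5) = 0.733.

K ≈ 0.733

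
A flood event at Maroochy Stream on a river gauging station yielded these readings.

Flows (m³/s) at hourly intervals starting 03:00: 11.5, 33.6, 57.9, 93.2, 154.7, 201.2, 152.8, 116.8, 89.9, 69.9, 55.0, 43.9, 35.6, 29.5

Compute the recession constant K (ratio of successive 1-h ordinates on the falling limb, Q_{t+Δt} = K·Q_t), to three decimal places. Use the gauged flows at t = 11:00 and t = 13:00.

K ≈ 0.782

Using the recession-limb readings at t = 11:00 and t = 13:00: Q falls from 89.9 to 55.0 m³/s over 2 intervals.
K = (Q₂/Q₁)^(1/2) = (55.0/89.9)^(1/2) = 0.782.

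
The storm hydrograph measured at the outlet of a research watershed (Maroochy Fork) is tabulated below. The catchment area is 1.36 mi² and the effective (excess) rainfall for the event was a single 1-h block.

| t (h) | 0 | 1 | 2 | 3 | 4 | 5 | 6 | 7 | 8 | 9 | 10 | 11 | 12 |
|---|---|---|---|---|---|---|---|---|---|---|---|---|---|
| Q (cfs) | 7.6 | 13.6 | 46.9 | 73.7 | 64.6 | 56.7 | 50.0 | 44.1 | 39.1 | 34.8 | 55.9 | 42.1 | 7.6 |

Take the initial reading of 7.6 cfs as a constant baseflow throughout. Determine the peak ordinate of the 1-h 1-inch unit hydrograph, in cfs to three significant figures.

U_p ≈ 132 cfs

Direct runoff: 0.0, 6.0, 39.3, 66.1, 57.0, 49.1, 42.4, 36.5, 31.5, 27.2, 48.3, 34.5, 0.0 cfs; ΣQ_DR = 437.9 cfs, peak = 66.1 cfs.
Runoff depth d = ΣQ_DR·Δt / A = 437.9 × 3600 / (1.36 mi²) = 0.4989 in.
The 1-inch UH is the DRH scaled by (1 in)/d, so U_p = 66.1 × 1/0.4989 = 132 cfs.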